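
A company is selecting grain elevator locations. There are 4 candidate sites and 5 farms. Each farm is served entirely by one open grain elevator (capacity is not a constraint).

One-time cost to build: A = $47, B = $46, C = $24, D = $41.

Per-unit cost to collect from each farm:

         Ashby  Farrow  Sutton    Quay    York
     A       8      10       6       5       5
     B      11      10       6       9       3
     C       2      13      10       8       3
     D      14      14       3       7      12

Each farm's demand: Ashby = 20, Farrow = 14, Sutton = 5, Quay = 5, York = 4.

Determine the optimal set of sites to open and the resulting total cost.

For any fixed open set, each farm goes to its cheapest open site; total = fixed + service.
{A, C}: Ashby→C 2·20=40, Farrow→A 10·14=140, Sutton→A 6·5=30, Quay→A 5·5=25, York→C 3·4=12. Service 247; fixed 71; total 318.
{B, C}: service 262 + fixed 70 = 332
{A, C, D}: service 232 + fixed 112 = 344
{A, B, C, D}: service 232 + fixed 158 = 390
No other subset beats 318.

Open A and C; minimum total cost 318.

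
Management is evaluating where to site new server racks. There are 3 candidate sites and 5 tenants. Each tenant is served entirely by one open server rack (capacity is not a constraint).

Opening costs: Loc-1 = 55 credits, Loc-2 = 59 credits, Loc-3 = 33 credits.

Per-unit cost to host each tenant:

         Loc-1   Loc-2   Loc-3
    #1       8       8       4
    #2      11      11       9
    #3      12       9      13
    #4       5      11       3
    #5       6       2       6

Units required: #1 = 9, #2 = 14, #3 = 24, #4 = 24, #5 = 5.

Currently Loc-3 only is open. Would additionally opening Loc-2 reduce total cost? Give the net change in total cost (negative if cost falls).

Current service cost with {Loc-3}: 576.
Adding Loc-2: each tenant re-picks its cheapest; new service cost 460, saving 116.
Extra fixed cost: 59. Net change = 59 − 116 = -57.
(Totals: 609 → 552.)

Yes — net change −57 (cost falls by 57).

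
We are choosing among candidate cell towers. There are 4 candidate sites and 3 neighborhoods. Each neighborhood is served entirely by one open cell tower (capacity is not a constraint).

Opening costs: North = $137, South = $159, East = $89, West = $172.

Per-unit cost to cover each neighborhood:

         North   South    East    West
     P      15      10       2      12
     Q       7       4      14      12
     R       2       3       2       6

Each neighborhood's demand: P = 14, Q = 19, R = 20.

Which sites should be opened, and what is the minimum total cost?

For any fixed open set, each neighborhood goes to its cheapest open site; total = fixed + service.
{South, East}: P→East 2·14=28, Q→South 4·19=76, R→East 2·20=40. Service 144; fixed 248; total 392.
{East}: service 334 + fixed 89 = 423
{North, East}: service 201 + fixed 226 = 427
{North, South, East, West}: P→East 2·14=28, Q→South 4·19=76, R→North 2·20=40. Service 144; fixed 557; total 701.
No other subset beats 392.

Open South and East; minimum total cost 392.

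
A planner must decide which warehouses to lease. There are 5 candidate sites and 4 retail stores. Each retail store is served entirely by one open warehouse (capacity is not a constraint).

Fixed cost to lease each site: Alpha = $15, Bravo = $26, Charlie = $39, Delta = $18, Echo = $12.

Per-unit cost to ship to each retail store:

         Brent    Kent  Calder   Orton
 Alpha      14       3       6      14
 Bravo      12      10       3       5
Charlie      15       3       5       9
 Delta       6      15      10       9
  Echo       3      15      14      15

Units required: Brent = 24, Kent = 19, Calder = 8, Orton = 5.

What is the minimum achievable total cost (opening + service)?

For any fixed open set, each retail store goes to its cheapest open site; total = fixed + service.
{Alpha, Bravo, Echo}: Brent→Echo 3·24=72, Kent→Alpha 3·19=57, Calder→Bravo 3·8=24, Orton→Bravo 5·5=25. Service 178; fixed 53; total 231.
{Alpha, Bravo, Delta, Echo}: Brent→Echo 3·24=72, Kent→Alpha 3·19=57, Calder→Bravo 3·8=24, Orton→Bravo 5·5=25. Service 178; fixed 71; total 249.
{Bravo, Charlie, Echo}: service 178 + fixed 77 = 255
{Alpha, Bravo, Charlie, Delta, Echo}: Brent→Echo 3·24=72, Kent→Alpha 3·19=57, Calder→Bravo 3·8=24, Orton→Bravo 5·5=25. Service 178; fixed 110; total 288.
No other subset beats 231.

Minimum total cost: 231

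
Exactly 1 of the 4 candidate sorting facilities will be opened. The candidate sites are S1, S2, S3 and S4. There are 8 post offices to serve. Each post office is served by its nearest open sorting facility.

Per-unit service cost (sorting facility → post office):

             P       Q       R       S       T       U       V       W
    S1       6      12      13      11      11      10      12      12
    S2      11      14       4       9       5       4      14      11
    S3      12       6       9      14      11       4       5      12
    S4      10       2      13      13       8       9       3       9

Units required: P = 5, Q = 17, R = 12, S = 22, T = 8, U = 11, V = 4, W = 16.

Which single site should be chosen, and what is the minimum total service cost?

Choose S4 only; total service cost 845.

With exactly 1 open, each post office uses its cheapest among the chosen.
{S4}: P→S4 10·5=50, Q→S4 2·17=34, R→S4 13·12=156, S→S4 13·22=286, T→S4 8·8=64, U→S4 9·11=99, V→S4 3·4=12, W→S4 9·16=144. Service cost 845.
{S2}: service cost 855
{S3}: service cost 922
Among all 4 size-1 choices, {S4} is lowest.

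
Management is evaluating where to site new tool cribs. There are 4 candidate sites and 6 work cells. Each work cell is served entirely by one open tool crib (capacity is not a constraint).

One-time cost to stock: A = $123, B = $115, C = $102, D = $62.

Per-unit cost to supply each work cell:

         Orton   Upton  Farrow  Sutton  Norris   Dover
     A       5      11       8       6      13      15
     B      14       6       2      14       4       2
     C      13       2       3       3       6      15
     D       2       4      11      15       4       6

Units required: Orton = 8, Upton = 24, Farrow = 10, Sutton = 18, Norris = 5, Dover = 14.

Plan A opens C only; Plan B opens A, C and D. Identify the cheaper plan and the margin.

Plan B is cheaper by 39.

Plan A: {C}: Orton→C 13·8=104, Upton→C 2·24=48, Farrow→C 3·10=30, Sutton→C 3·18=54, Norris→C 6·5=30, Dover→C 15·14=210. Service 476; fixed 102; total 578.
Plan B: {A, C, D}: Orton→D 2·8=16, Upton→C 2·24=48, Farrow→C 3·10=30, Sutton→C 3·18=54, Norris→D 4·5=20, Dover→D 6·14=84. Service 252; fixed 287; total 539.
Difference: |578 − 539| = 39.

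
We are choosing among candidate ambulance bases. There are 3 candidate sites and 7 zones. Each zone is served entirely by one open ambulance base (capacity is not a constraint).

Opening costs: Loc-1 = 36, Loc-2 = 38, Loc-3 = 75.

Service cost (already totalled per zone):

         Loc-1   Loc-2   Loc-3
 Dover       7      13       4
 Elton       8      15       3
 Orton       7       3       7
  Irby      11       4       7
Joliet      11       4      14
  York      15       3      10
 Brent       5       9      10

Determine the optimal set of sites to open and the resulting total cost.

Open Loc-2 only; minimum total cost 89.

For any fixed open set, each zone goes to its cheapest open site; total = fixed + service.
{Loc-2}: Dover→Loc-2 13, Elton→Loc-2 15, Orton→Loc-2 3, Irby→Loc-2 4, Joliet→Loc-2 4, York→Loc-2 3, Brent→Loc-2 9. Service 51; fixed 38; total 89.
{Loc-1}: Dover→Loc-1 7, Elton→Loc-1 8, Orton→Loc-1 7, Irby→Loc-1 11, Joliet→Loc-1 11, York→Loc-1 15, Brent→Loc-1 5. Service 64; fixed 36; total 100.
{Loc-1, Loc-2}: Dover→Loc-1 7, Elton→Loc-1 8, Orton→Loc-2 3, Irby→Loc-2 4, Joliet→Loc-2 4, York→Loc-2 3, Brent→Loc-1 5. Service 34; fixed 74; total 108.
{Loc-1, Loc-2, Loc-3}: service 26 + fixed 149 = 175
No other subset beats 89.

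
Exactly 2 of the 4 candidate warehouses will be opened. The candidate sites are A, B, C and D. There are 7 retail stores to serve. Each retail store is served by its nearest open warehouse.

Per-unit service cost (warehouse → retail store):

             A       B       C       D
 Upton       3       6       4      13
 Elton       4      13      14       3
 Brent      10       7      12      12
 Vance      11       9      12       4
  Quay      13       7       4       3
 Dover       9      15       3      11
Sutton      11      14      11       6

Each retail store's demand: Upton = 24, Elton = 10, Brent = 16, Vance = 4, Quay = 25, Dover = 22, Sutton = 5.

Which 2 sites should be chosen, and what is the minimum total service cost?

With exactly 2 open, each retail store uses its cheapest among the chosen.
{C, D}: Upton→C 4·24=96, Elton→D 3·10=30, Brent→C 12·16=192, Vance→D 4·4=16, Quay→D 3·25=75, Dover→C 3·22=66, Sutton→D 6·5=30. Service cost 505.
{A, C}: service cost 537
{A, D}: service cost 581
Among all 6 size-2 choices, {C, D} is lowest.

Choose C and D; total service cost 505.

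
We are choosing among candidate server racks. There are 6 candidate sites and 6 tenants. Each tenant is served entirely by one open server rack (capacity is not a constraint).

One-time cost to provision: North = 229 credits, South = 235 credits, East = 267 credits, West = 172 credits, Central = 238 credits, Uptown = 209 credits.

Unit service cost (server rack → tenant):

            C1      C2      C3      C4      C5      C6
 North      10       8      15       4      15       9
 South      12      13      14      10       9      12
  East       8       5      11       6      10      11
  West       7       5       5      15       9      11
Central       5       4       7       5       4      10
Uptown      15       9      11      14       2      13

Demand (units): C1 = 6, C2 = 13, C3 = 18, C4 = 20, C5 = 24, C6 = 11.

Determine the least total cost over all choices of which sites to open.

Minimum total cost: 752

For any fixed open set, each tenant goes to its cheapest open site; total = fixed + service.
{Central}: C1→Central 5·6=30, C2→Central 4·13=52, C3→Central 7·18=126, C4→Central 5·20=100, C5→Central 4·24=96, C6→Central 10·11=110. Service 514; fixed 238; total 752.
{West, Central}: service 478 + fixed 410 = 888
{Central, Uptown}: C1→Central 5·6=30, C2→Central 4·13=52, C3→Central 7·18=126, C4→Central 5·20=100, C5→Uptown 2·24=48, C6→Central 10·11=110. Service 466; fixed 447; total 913.
{North, South, East, West, Central, Uptown}: C1→Central 5·6=30, C2→Central 4·13=52, C3→West 5·18=90, C4→North 4·20=80, C5→Uptown 2·24=48, C6→North 9·11=99. Service 399; fixed 1350; total 1749.
No other subset beats 752.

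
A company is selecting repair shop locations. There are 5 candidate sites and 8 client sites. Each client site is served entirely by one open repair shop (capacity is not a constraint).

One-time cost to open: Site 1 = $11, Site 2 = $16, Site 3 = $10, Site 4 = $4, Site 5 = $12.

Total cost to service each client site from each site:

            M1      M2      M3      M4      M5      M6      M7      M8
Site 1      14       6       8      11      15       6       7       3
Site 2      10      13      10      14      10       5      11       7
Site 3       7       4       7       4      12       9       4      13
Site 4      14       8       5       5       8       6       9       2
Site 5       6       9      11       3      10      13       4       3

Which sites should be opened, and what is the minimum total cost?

For any fixed open set, each client site goes to its cheapest open site; total = fixed + service.
{Site 3, Site 4}: M1→Site 3 7, M2→Site 3 4, M3→Site 4 5, M4→Site 3 4, M5→Site 4 8, M6→Site 4 6, M7→Site 3 4, M8→Site 4 2. Service 40; fixed 14; total 54.
{Site 4, Site 5}: service 42 + fixed 16 = 58
{Site 4}: service 57 + fixed 4 = 61
{Site 1, Site 2, Site 3, Site 4, Site 5}: service 37 + fixed 53 = 90
No other subset beats 54.

Open Site 3 and Site 4; minimum total cost 54.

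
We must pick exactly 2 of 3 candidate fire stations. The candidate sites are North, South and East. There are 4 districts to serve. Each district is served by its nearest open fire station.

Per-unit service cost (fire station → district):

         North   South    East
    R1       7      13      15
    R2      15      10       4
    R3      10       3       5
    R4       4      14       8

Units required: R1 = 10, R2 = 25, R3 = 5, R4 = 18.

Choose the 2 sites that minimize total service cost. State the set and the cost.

With exactly 2 open, each district uses its cheapest among the chosen.
{North, East}: R1→North 7·10=70, R2→East 4·25=100, R3→East 5·5=25, R4→North 4·18=72. Service cost 267.
{South, East}: service cost 389
{North, South}: service cost 407
Among all 3 size-2 choices, {North, East} is lowest.

Choose North and East; total service cost 267.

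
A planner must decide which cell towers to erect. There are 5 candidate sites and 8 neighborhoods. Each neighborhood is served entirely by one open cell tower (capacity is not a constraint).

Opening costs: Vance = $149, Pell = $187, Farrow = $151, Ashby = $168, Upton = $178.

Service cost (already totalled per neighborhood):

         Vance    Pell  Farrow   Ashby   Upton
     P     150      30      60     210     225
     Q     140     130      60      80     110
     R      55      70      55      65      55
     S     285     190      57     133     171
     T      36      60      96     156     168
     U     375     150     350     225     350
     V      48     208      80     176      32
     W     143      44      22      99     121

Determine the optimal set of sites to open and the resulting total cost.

For any fixed open set, each neighborhood goes to its cheapest open site; total = fixed + service.
{Pell, Farrow}: P→Pell 30, Q→Farrow 60, R→Farrow 55, S→Farrow 57, T→Pell 60, U→Pell 150, V→Farrow 80, W→Farrow 22. Service 514; fixed 338; total 852.
{Farrow}: service 780 + fixed 151 = 931
{Vance, Pell, Farrow}: service 458 + fixed 487 = 945
{Vance, Pell, Farrow, Ashby, Upton}: service 442 + fixed 833 = 1275
No other subset beats 852.

Open Pell and Farrow; minimum total cost 852.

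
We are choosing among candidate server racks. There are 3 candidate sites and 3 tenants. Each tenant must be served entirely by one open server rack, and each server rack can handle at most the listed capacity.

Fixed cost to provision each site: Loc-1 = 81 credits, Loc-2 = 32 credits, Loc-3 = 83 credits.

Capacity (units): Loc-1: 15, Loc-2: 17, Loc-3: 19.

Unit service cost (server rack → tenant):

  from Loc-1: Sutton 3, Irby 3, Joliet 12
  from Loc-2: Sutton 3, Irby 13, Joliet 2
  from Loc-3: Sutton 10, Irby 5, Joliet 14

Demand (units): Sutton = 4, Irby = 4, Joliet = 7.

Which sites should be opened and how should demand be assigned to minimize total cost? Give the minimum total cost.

Minimum total cost: 110

Open {Loc-2}: Sutton→Loc-2 3·4=12, Irby→Loc-2 13·4=52, Joliet→Loc-2 2·7=14.
Loads: Loc-2 carries 15/17. Service 78; fixed 32; total 110.
Next best feasible plan costs 151.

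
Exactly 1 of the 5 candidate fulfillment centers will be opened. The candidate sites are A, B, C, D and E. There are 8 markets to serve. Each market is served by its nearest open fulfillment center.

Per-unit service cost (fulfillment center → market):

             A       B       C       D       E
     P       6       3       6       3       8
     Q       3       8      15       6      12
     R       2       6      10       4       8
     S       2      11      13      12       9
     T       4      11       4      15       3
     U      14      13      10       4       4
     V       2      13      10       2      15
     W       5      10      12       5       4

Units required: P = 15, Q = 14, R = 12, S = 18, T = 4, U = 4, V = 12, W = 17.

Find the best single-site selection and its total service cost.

Choose A only; total service cost 373.

With exactly 1 open, each market uses its cheapest among the chosen.
{A}: P→A 6·15=90, Q→A 3·14=42, R→A 2·12=24, S→A 2·18=36, T→A 4·4=16, U→A 14·4=56, V→A 2·12=24, W→A 5·17=85. Service cost 373.
{D}: service cost 578
{E}: service cost 822
Among all 5 size-1 choices, {A} is lowest.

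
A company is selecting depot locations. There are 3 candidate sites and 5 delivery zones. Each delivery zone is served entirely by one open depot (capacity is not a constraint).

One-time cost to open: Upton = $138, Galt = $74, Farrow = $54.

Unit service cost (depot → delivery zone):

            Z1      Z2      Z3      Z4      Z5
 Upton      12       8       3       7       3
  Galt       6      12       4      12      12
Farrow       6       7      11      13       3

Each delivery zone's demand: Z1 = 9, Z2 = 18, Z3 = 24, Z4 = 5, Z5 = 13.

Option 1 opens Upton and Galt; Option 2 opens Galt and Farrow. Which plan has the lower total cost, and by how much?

Option 1: {Upton, Galt}: Z1→Galt 6·9=54, Z2→Upton 8·18=144, Z3→Upton 3·24=72, Z4→Upton 7·5=35, Z5→Upton 3·13=39. Service 344; fixed 212; total 556.
Option 2: {Galt, Farrow}: Z1→Galt 6·9=54, Z2→Farrow 7·18=126, Z3→Galt 4·24=96, Z4→Galt 12·5=60, Z5→Farrow 3·13=39. Service 375; fixed 128; total 503.
Difference: |556 − 503| = 53.

Option 2 is cheaper by 53.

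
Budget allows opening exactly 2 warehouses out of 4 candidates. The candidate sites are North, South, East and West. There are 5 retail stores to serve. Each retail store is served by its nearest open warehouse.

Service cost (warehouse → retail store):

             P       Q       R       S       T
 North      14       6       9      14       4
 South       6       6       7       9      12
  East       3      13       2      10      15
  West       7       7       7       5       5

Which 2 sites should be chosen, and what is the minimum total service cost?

Choose East and West; total service cost 22.

With exactly 2 open, each retail store uses its cheapest among the chosen.
{East, West}: P→East 3, Q→West 7, R→East 2, S→West 5, T→West 5. Service cost 22.
{North, East}: service cost 25
{North, West}: service cost 29
Among all 6 size-2 choices, {East, West} is lowest.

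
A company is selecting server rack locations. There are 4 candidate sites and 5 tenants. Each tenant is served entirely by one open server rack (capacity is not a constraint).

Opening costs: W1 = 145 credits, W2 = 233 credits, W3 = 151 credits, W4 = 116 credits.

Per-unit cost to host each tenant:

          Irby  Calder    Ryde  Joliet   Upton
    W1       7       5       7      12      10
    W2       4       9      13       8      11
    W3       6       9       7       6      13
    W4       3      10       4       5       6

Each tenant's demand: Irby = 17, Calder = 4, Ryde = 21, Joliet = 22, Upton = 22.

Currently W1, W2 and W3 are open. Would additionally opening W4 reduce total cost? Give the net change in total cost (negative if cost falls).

Current service cost with {W1, W2, W3}: 587.
Adding W4: each tenant re-picks its cheapest; new service cost 397, saving 190.
Extra fixed cost: 116. Net change = 116 − 190 = -74.
(Totals: 1116 → 1042.)

Yes — net change −74 (cost falls by 74).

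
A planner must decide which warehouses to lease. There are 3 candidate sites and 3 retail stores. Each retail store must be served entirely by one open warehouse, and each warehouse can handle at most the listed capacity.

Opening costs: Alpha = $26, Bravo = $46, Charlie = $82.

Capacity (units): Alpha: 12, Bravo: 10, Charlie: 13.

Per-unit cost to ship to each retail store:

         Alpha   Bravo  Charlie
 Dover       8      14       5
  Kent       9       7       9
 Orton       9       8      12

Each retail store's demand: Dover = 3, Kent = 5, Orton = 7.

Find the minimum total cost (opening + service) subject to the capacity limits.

Minimum total cost: 194

Open {Alpha, Bravo}: Dover→Alpha 8·3=24, Kent→Bravo 7·5=35, Orton→Alpha 9·7=63.
Loads: Alpha carries 10/12, Bravo carries 5/10. Service 122; fixed 72; total 194.
Next best feasible plan costs 197.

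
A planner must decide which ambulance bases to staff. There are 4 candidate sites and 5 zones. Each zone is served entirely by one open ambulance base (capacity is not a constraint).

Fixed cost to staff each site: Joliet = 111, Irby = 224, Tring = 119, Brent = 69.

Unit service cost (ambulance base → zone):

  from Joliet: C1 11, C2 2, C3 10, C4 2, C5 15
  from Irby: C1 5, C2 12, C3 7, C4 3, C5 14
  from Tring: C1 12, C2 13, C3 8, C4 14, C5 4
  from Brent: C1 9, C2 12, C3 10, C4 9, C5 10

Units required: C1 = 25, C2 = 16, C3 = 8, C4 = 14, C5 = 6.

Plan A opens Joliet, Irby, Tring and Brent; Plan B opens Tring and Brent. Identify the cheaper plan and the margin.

Plan A: {Joliet, Irby, Tring, Brent}: C1→Irby 5·25=125, C2→Joliet 2·16=32, C3→Irby 7·8=56, C4→Joliet 2·14=28, C5→Tring 4·6=24. Service 265; fixed 523; total 788.
Plan B: {Tring, Brent}: C1→Brent 9·25=225, C2→Brent 12·16=192, C3→Tring 8·8=64, C4→Brent 9·14=126, C5→Tring 4·6=24. Service 631; fixed 188; total 819.
Difference: |788 − 819| = 31.

Plan A is cheaper by 31.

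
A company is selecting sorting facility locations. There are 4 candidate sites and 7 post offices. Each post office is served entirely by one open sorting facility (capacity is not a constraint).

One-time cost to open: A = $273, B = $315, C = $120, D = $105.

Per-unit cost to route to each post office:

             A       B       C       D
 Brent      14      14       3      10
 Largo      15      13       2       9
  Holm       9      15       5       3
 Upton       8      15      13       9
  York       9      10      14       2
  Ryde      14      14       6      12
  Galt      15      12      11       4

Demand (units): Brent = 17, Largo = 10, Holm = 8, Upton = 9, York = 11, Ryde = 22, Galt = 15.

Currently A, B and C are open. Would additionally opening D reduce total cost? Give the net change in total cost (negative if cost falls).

Current service cost with {A, B, C}: 579.
Adding D: each post office re-picks its cheapest; new service cost 381, saving 198.
Extra fixed cost: 105. Net change = 105 − 198 = -93.
(Totals: 1287 → 1194.)

Yes — net change −93 (cost falls by 93).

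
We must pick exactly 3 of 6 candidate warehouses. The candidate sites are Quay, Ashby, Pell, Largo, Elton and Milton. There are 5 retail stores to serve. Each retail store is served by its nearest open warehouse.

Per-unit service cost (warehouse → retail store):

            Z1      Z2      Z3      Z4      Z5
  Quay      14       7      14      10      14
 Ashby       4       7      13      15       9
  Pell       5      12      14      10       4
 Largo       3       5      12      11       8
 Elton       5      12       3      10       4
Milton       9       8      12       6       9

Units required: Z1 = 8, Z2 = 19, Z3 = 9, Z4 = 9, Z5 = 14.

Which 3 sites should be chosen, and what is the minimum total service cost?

Choose Largo, Elton and Milton; total service cost 256.

With exactly 3 open, each retail store uses its cheapest among the chosen.
{Largo, Elton, Milton}: Z1→Largo 3·8=24, Z2→Largo 5·19=95, Z3→Elton 3·9=27, Z4→Milton 6·9=54, Z5→Elton 4·14=56. Service cost 256.
{Quay, Largo, Elton}: service cost 292
{Ashby, Largo, Elton}: service cost 292
Among all 20 size-3 choices, {Largo, Elton, Milton} is lowest.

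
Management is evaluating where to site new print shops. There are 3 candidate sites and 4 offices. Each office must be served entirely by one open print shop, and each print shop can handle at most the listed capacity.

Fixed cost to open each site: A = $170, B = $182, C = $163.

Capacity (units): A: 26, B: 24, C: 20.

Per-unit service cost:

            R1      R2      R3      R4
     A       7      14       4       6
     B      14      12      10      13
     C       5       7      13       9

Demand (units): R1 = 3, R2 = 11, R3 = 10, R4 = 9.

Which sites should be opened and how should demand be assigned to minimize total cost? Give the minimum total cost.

Open {A, C}: R1→C 5·3=15, R2→C 7·11=77, R3→A 4·10=40, R4→A 6·9=54.
Loads: A carries 19/26, C carries 14/20. Service 186; fixed 333; total 519.
Next best feasible plan costs 525.

Minimum total cost: 519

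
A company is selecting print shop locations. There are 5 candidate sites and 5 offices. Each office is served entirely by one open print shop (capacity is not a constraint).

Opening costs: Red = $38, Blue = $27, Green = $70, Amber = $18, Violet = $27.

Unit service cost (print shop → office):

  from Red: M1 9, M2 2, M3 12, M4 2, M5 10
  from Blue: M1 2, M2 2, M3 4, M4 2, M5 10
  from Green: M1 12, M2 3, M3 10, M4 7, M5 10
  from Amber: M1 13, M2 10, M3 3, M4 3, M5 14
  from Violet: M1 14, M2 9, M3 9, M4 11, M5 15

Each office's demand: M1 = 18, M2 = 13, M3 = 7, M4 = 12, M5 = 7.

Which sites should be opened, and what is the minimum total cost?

For any fixed open set, each office goes to its cheapest open site; total = fixed + service.
{Blue}: M1→Blue 2·18=36, M2→Blue 2·13=26, M3→Blue 4·7=28, M4→Blue 2·12=24, M5→Blue 10·7=70. Service 184; fixed 27; total 211.
{Blue, Amber}: M1→Blue 2·18=36, M2→Blue 2·13=26, M3→Amber 3·7=21, M4→Blue 2·12=24, M5→Blue 10·7=70. Service 177; fixed 45; total 222.
{Blue, Violet}: M1→Blue 2·18=36, M2→Blue 2·13=26, M3→Blue 4·7=28, M4→Blue 2·12=24, M5→Blue 10·7=70. Service 184; fixed 54; total 238.
{Red, Blue, Green, Amber, Violet}: service 177 + fixed 180 = 357
No other subset beats 211.

Open Blue only; minimum total cost 211.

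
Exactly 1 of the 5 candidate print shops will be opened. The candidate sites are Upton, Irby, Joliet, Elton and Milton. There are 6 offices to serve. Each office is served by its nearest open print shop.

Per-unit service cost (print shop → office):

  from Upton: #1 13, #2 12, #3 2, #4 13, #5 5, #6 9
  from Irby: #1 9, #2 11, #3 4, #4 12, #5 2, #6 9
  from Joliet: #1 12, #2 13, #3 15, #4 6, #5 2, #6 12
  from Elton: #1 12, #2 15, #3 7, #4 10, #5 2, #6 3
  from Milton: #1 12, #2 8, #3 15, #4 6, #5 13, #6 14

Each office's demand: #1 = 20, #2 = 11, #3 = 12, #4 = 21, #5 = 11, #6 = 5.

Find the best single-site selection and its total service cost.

Choose Irby only; total service cost 668.

With exactly 1 open, each office uses its cheapest among the chosen.
{Irby}: #1→Irby 9·20=180, #2→Irby 11·11=121, #3→Irby 4·12=48, #4→Irby 12·21=252, #5→Irby 2·11=22, #6→Irby 9·5=45. Service cost 668.
{Elton}: service cost 736
{Joliet}: service cost 771
Among all 5 size-1 choices, {Irby} is lowest.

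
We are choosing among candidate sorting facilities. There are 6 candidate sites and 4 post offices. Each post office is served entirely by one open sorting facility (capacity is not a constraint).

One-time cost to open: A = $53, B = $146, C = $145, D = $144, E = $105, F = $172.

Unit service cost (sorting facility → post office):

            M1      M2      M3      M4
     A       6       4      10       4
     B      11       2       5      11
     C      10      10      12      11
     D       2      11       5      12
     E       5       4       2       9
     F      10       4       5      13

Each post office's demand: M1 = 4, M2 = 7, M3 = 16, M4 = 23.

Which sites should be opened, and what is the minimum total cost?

Open A and E; minimum total cost 330.

For any fixed open set, each post office goes to its cheapest open site; total = fixed + service.
{A, E}: M1→E 5·4=20, M2→A 4·7=28, M3→E 2·16=32, M4→A 4·23=92. Service 172; fixed 158; total 330.
{A}: M1→A 6·4=24, M2→A 4·7=28, M3→A 10·16=160, M4→A 4·23=92. Service 304; fixed 53; total 357.
{E}: M1→E 5·4=20, M2→E 4·7=28, M3→E 2·16=32, M4→E 9·23=207. Service 287; fixed 105; total 392.
{A, B, C, D, E, F}: M1→D 2·4=8, M2→B 2·7=14, M3→E 2·16=32, M4→A 4·23=92. Service 146; fixed 765; total 911.
No other subset beats 330.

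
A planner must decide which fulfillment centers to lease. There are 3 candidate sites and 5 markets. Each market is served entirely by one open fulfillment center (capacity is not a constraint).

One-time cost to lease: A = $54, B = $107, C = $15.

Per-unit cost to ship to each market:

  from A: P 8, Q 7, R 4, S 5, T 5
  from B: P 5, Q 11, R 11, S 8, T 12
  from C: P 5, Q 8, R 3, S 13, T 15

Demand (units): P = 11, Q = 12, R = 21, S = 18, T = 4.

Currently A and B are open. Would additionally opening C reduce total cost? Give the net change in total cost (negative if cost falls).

Yes — net change −6 (cost falls by 6).

Current service cost with {A, B}: 333.
Adding C: each market re-picks its cheapest; new service cost 312, saving 21.
Extra fixed cost: 15. Net change = 15 − 21 = -6.
(Totals: 494 → 488.)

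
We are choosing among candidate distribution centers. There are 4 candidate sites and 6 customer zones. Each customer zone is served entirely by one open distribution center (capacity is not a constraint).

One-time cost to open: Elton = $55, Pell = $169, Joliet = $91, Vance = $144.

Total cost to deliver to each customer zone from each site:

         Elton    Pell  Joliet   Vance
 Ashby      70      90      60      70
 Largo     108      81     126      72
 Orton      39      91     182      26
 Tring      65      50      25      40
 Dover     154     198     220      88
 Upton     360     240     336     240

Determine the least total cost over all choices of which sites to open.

Minimum total cost: 680

For any fixed open set, each customer zone goes to its cheapest open site; total = fixed + service.
{Vance}: Ashby→Vance 70, Largo→Vance 72, Orton→Vance 26, Tring→Vance 40, Dover→Vance 88, Upton→Vance 240. Service 536; fixed 144; total 680.
{Elton, Vance}: service 536 + fixed 199 = 735
{Joliet, Vance}: service 511 + fixed 235 = 746
{Elton, Pell, Joliet, Vance}: service 511 + fixed 459 = 970
(All 15 nonempty subsets were checked; Vance only is lowest.)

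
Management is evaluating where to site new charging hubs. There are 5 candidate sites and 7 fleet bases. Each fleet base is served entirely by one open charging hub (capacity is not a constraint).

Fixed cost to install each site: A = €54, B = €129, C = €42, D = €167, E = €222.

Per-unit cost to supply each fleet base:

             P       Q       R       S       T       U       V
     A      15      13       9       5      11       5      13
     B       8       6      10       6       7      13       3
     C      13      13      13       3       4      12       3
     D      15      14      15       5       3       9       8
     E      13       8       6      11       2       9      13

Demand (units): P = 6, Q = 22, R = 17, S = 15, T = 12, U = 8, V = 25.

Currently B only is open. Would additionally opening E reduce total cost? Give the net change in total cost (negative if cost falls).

No — net change +62 (cost rises by 62).

Current service cost with {B}: 703.
Adding E: each fleet base re-picks its cheapest; new service cost 543, saving 160.
Extra fixed cost: 222. Net change = 222 − 160 = 62.
(Totals: 832 → 894.)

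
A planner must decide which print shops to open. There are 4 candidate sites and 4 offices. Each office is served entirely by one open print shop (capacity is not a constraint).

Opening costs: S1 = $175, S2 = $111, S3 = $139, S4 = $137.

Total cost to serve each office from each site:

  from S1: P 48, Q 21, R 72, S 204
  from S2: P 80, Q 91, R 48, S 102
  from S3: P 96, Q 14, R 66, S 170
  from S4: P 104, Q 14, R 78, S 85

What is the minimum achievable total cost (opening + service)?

Minimum total cost: 418

For any fixed open set, each office goes to its cheapest open site; total = fixed + service.
{S4}: P→S4 104, Q→S4 14, R→S4 78, S→S4 85. Service 281; fixed 137; total 418.
{S2}: P→S2 80, Q→S2 91, R→S2 48, S→S2 102. Service 321; fixed 111; total 432.
{S2, S4}: P→S2 80, Q→S4 14, R→S2 48, S→S4 85. Service 227; fixed 248; total 475.
{S1, S2, S3, S4}: service 195 + fixed 562 = 757
No other subset beats 418.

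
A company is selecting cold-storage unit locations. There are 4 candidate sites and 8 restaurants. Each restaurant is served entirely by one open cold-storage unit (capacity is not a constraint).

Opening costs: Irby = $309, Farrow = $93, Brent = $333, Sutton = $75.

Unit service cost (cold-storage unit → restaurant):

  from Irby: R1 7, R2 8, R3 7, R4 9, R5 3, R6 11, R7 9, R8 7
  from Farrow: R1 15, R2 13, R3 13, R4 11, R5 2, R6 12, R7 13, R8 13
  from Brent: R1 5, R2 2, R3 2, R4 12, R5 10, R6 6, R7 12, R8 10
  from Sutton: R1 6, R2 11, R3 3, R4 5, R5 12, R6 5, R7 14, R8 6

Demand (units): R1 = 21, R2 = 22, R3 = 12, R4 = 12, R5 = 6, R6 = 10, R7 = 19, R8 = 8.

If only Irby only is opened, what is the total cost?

Each restaurant is assigned to its cheapest site among the open ones.
{Irby}: R1→Irby 7·21=147, R2→Irby 8·22=176, R3→Irby 7·12=84, R4→Irby 9·12=108, R5→Irby 3·6=18, R6→Irby 11·10=110, R7→Irby 9·19=171, R8→Irby 7·8=56. Service 870; fixed 309; total 1179.

Total cost: 1179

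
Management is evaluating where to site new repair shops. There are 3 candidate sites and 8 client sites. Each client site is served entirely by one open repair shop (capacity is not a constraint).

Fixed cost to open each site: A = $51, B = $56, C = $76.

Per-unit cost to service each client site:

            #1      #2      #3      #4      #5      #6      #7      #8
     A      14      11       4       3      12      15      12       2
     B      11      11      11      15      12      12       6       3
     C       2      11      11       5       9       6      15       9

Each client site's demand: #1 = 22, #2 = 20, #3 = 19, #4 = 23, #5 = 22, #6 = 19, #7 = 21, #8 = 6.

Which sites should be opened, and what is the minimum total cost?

For any fixed open set, each client site goes to its cheapest open site; total = fixed + service.
{A, B, C}: #1→C 2·22=44, #2→A 11·20=220, #3→A 4·19=76, #4→A 3·23=69, #5→C 9·22=198, #6→C 6·19=114, #7→B 6·21=126, #8→A 2·6=12. Service 859; fixed 183; total 1042.
{A, C}: #1→C 2·22=44, #2→A 11·20=220, #3→A 4·19=76, #4→A 3·23=69, #5→C 9·22=198, #6→C 6·19=114, #7→A 12·21=252, #8→A 2·6=12. Service 985; fixed 127; total 1112.
{B, C}: service 1044 + fixed 132 = 1176
{A}: #1→A 14·22=308, #2→A 11·20=220, #3→A 4·19=76, #4→A 3·23=69, #5→A 12·22=264, #6→A 15·19=285, #7→A 12·21=252, #8→A 2·6=12. Service 1486; fixed 51; total 1537.
No other subset beats 1042.

Open A, B and C; minimum total cost 1042.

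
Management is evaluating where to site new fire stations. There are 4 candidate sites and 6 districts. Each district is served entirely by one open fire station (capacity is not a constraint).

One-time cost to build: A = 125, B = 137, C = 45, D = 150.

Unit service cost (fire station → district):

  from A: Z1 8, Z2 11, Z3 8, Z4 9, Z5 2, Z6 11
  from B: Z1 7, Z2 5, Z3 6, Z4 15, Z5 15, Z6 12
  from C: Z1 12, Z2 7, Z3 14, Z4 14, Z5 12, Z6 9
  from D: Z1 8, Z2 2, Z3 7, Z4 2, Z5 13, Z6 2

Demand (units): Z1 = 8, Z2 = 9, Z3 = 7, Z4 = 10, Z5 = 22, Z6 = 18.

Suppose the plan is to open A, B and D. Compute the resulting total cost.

Each district is assigned to its cheapest site among the open ones.
{A, B, D}: Z1→B 7·8=56, Z2→D 2·9=18, Z3→B 6·7=42, Z4→D 2·10=20, Z5→A 2·22=44, Z6→D 2·18=36. Service 216; fixed 412; total 628.

Total cost: 628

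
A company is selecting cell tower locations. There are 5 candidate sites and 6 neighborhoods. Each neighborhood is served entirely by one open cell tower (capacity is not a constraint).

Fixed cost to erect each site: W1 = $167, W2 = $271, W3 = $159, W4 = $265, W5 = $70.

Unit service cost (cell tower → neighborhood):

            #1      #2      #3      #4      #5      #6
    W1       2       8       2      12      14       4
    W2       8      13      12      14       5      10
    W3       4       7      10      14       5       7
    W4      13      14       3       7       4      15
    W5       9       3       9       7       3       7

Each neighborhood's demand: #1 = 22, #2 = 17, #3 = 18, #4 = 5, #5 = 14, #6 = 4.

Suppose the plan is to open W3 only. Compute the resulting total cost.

Total cost: 714

Each neighborhood is assigned to its cheapest site among the open ones.
{W3}: #1→W3 4·22=88, #2→W3 7·17=119, #3→W3 10·18=180, #4→W3 14·5=70, #5→W3 5·14=70, #6→W3 7·4=28. Service 555; fixed 159; total 714.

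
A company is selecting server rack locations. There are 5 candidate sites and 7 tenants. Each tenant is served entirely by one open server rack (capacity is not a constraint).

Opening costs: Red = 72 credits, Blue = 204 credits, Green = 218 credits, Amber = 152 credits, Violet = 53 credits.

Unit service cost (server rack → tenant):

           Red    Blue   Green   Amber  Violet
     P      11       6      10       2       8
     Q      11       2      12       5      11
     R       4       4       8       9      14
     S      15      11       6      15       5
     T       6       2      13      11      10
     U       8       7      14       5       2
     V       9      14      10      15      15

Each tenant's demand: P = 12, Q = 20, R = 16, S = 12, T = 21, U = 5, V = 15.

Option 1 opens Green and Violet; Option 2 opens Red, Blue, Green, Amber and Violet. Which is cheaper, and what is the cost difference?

Option 2 is cheaper by 71.

Option 1: {Green, Violet}: P→Violet 8·12=96, Q→Violet 11·20=220, R→Green 8·16=128, S→Violet 5·12=60, T→Violet 10·21=210, U→Violet 2·5=10, V→Green 10·15=150. Service 874; fixed 271; total 1145.
Option 2: {Red, Blue, Green, Amber, Violet}: P→Amber 2·12=24, Q→Blue 2·20=40, R→Red 4·16=64, S→Violet 5·12=60, T→Blue 2·21=42, U→Violet 2·5=10, V→Red 9·15=135. Service 375; fixed 699; total 1074.
Difference: |1145 − 1074| = 71.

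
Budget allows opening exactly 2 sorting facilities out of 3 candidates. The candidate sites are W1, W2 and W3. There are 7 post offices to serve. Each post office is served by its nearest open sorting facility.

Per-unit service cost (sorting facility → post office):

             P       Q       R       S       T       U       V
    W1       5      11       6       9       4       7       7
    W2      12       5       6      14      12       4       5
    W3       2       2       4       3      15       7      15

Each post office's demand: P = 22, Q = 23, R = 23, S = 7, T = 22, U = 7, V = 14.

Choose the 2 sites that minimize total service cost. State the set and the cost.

Choose W1 and W3; total service cost 438.

With exactly 2 open, each post office uses its cheapest among the chosen.
{W1, W3}: P→W3 2·22=44, Q→W3 2·23=46, R→W3 4·23=92, S→W3 3·7=21, T→W1 4·22=88, U→W1 7·7=49, V→W1 7·14=98. Service cost 438.
{W2, W3}: service cost 565
{W1, W2}: service cost 612
Among all 3 size-2 choices, {W1, W3} is lowest.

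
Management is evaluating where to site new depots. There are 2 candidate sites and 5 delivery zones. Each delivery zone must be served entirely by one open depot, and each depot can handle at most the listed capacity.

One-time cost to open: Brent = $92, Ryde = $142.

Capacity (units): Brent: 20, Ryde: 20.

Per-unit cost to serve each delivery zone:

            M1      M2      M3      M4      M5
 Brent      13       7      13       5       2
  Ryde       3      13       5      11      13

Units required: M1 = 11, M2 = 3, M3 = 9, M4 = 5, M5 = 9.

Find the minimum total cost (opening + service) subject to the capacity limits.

Open {Brent, Ryde}: M1→Ryde 3·11=33, M2→Brent 7·3=21, M3→Ryde 5·9=45, M4→Brent 5·5=25, M5→Brent 2·9=18.
Loads: Brent carries 17/20, Ryde carries 20/20. Service 142; fixed 234; total 376.
Next best feasible plan costs 496.

Minimum total cost: 376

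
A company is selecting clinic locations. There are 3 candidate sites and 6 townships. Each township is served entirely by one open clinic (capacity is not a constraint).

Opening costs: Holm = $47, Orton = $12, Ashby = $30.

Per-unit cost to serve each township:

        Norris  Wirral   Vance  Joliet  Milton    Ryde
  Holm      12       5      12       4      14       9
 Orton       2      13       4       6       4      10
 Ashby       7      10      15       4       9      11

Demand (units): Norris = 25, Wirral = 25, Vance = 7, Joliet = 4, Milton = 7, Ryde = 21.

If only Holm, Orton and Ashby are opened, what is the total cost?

Each township is assigned to its cheapest site among the open ones.
{Holm, Orton, Ashby}: Norris→Orton 2·25=50, Wirral→Holm 5·25=125, Vance→Orton 4·7=28, Joliet→Holm 4·4=16, Milton→Orton 4·7=28, Ryde→Holm 9·21=189. Service 436; fixed 89; total 525.

Total cost: 525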